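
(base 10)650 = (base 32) ka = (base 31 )ku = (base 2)1010001010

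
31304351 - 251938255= - 220633904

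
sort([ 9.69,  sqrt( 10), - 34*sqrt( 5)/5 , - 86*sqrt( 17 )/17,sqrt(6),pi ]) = [ - 86*sqrt(17)/17,-34*sqrt(5 ) /5, sqrt( 6 ), pi,sqrt( 10), 9.69] 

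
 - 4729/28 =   -  169 + 3/28  =  - 168.89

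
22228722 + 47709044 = 69937766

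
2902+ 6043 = 8945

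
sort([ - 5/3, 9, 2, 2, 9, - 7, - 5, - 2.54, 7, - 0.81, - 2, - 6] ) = [ - 7, - 6, - 5,  -  2.54, - 2,-5/3, - 0.81, 2,2, 7,9, 9]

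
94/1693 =94/1693= 0.06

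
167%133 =34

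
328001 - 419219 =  - 91218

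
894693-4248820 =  -3354127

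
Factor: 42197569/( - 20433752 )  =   - 2^(-3) * 23^( - 1 )* 41^1 * 111053^( - 1 )* 1029209^1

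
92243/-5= - 18449 + 2/5 = - 18448.60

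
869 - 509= 360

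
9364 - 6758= 2606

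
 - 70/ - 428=35/214 = 0.16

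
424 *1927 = 817048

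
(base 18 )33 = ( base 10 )57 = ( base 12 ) 49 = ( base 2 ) 111001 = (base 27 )23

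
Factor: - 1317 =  - 3^1*439^1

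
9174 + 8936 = 18110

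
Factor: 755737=755737^1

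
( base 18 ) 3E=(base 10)68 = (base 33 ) 22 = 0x44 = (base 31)26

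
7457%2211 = 824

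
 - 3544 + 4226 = 682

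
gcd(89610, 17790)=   30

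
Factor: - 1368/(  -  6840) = 1/5 = 5^( - 1 )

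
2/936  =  1/468 = 0.00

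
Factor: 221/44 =2^( - 2)*11^( - 1)*13^1*17^1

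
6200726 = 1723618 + 4477108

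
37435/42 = 37435/42 = 891.31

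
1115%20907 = 1115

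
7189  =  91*79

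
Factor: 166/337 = 2^1*83^1*337^( - 1 ) 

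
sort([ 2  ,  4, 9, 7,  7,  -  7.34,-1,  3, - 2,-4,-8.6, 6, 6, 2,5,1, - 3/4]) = [-8.6, -7.34,  -  4, - 2, - 1,-3/4, 1,2, 2,3, 4, 5,6, 6, 7, 7,  9]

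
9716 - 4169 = 5547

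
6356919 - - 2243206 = 8600125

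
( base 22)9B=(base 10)209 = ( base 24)8H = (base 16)D1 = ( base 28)7D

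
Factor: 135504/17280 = 2^(- 3)*3^( - 1)*5^ ( - 1)*941^1= 941/120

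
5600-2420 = 3180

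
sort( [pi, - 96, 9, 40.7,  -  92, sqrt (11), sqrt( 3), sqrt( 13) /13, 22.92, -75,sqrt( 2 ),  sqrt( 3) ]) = [- 96, - 92,  -  75, sqrt( 13) /13, sqrt(2), sqrt(3),sqrt( 3), pi , sqrt(11 ),9, 22.92, 40.7]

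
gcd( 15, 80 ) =5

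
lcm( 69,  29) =2001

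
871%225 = 196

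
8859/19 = 466+ 5/19 = 466.26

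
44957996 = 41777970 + 3180026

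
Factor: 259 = 7^1 * 37^1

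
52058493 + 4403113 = 56461606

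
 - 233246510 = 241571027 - 474817537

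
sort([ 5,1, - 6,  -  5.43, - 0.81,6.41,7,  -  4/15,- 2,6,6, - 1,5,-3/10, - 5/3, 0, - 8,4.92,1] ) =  [ - 8,  -  6,  -  5.43, - 2 , - 5/3 , - 1, - 0.81, - 3/10,- 4/15, 0,1,1,4.92,5,5,  6,6, 6.41 , 7]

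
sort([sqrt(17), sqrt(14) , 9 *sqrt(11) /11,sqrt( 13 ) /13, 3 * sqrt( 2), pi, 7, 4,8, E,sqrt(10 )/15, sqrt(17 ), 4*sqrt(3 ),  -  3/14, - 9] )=[ -9,-3/14 , sqrt(10) /15,sqrt( 13 )/13, 9*sqrt(11)/11 , E, pi,sqrt( 14),4,sqrt ( 17), sqrt(17), 3*sqrt(2), 4 * sqrt( 3), 7,8] 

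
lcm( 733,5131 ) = 5131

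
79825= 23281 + 56544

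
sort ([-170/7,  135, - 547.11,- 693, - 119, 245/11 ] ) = [ - 693, - 547.11,- 119,  -  170/7, 245/11,135]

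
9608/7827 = 9608/7827  =  1.23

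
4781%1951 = 879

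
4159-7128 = -2969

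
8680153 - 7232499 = 1447654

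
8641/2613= 8641/2613 = 3.31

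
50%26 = 24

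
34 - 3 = 31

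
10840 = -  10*( - 1084)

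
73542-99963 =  - 26421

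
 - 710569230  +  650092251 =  - 60476979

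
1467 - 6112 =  - 4645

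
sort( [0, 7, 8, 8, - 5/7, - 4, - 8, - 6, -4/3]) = [ - 8, - 6,- 4,-4/3, - 5/7, 0, 7 , 8,8 ] 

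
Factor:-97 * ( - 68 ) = 6596= 2^2*17^1*97^1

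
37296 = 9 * 4144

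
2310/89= 2310/89 = 25.96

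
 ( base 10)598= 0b1001010110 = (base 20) 19i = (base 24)10m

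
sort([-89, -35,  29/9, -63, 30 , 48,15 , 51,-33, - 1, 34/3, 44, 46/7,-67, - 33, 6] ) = [ - 89, - 67,-63, - 35, - 33, - 33,-1, 29/9, 6, 46/7, 34/3 , 15, 30,44, 48, 51]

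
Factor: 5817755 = 5^1 * 1163551^1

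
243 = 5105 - 4862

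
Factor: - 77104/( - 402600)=2^1*3^( - 1)*5^ ( - 2)*11^ ( - 1) * 79^1  =  158/825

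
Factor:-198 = -2^1*3^2*11^1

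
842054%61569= 41657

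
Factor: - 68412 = -2^2 * 3^1*5701^1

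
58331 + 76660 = 134991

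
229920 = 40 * 5748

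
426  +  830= 1256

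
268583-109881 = 158702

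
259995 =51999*5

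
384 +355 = 739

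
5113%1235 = 173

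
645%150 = 45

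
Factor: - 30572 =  - 2^2*7643^1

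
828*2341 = 1938348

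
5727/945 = 1909/315 =6.06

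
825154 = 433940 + 391214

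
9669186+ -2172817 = 7496369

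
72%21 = 9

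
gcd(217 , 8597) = 1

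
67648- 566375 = - 498727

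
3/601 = 3/601 = 0.00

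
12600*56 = 705600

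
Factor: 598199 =7^1* 97^1 * 881^1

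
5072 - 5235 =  - 163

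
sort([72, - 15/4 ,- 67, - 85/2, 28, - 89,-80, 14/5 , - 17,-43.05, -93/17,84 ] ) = [ - 89,-80, - 67, - 43.05,-85/2,-17, - 93/17,-15/4, 14/5, 28, 72, 84]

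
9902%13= 9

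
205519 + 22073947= 22279466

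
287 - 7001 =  - 6714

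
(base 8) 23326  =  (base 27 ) DH6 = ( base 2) 10011011010110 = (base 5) 304232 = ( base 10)9942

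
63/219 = 21/73 = 0.29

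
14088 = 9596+4492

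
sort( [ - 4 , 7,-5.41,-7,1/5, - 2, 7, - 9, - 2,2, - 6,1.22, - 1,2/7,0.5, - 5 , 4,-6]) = [ -9, -7, -6,-6, - 5.41, - 5 , - 4 , - 2 , - 2,- 1, 1/5,2/7, 0.5, 1.22 , 2 , 4,7,7]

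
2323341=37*62793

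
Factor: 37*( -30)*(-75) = 83250=2^1*3^2*5^3*37^1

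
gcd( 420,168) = 84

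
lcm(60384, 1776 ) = 60384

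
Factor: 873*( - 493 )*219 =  - 3^3*17^1 * 29^1*73^1*97^1  =  - 94255191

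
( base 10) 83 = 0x53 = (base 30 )2N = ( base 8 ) 123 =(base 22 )3H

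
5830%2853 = 124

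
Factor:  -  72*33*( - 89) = 211464 = 2^3*3^3*11^1 * 89^1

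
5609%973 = 744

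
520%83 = 22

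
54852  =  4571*12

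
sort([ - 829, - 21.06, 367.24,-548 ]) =[ - 829,  -  548, - 21.06,367.24]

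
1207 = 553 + 654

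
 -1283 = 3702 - 4985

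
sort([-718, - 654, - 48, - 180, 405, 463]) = [ - 718,  -  654, - 180 , - 48, 405,463 ] 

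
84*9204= 773136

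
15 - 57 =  -42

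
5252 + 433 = 5685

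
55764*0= 0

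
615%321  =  294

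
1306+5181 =6487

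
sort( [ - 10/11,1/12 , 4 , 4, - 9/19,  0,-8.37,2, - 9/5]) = [ - 8.37, - 9/5,- 10/11, - 9/19,0,1/12,2,4,4 ]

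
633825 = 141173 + 492652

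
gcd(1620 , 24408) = 108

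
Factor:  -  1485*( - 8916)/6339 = 2^2*3^3*5^1*11^1 * 743^1 * 2113^(  -  1) = 4413420/2113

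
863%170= 13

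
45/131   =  45/131 = 0.34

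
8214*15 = 123210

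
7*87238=610666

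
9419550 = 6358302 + 3061248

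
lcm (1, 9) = 9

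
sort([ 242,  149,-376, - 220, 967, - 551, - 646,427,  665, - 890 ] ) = [ - 890, - 646,-551 , - 376 ,-220,  149,242,427,665,967] 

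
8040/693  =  11+139/231= 11.60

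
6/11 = 6/11  =  0.55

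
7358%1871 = 1745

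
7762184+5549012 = 13311196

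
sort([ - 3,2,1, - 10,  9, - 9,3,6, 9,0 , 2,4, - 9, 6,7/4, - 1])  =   [-10, - 9,- 9,  -  3, - 1, 0, 1, 7/4,2, 2,3, 4,6, 6,9,9] 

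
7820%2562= 134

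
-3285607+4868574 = 1582967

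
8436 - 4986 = 3450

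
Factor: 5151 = 3^1 *17^1*101^1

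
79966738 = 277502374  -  197535636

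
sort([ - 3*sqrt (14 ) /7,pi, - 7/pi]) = [ - 7/pi, - 3*sqrt ( 14)/7, pi]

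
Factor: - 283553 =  - 283553^1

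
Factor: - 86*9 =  - 2^1*3^2*43^1 = - 774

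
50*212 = 10600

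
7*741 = 5187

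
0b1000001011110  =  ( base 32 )42u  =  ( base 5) 113230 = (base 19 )BBA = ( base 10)4190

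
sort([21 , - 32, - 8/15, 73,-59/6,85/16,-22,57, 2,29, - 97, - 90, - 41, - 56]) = [ - 97,  -  90, - 56, - 41, - 32, - 22,-59/6, - 8/15, 2,  85/16,21,29 , 57,73] 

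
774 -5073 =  - 4299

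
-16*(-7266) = 116256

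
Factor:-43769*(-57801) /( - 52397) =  - 3^1*11^1*23^1*151^( -1) * 173^1 * 347^( - 1 )*19267^1 = - 2529891969/52397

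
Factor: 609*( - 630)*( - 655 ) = 2^1*3^3*5^2*7^2*29^1*131^1 = 251303850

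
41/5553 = 41/5553 = 0.01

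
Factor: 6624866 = 2^1 * 17^1 * 271^1 * 719^1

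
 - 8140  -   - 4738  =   - 3402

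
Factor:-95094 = -2^1 * 3^4* 587^1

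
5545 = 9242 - 3697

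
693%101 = 87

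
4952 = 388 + 4564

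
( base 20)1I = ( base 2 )100110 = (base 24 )1e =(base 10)38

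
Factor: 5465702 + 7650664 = 13116366 =2^1*3^2* 728687^1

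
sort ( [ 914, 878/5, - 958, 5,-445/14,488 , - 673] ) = [ - 958,-673, - 445/14,5 , 878/5,  488,914] 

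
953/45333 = 953/45333 = 0.02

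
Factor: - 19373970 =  - 2^1*3^1*5^1*7^1*11^1*8387^1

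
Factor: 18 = 2^1*3^2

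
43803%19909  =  3985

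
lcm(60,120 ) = 120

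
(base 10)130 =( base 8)202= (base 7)244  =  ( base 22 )5K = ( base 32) 42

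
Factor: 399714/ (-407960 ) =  - 921/940 =-2^( - 2)*3^1*5^(  -  1) *47^ ( - 1 )*307^1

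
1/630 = 1/630 = 0.00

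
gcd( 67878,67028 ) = 2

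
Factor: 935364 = 2^2*3^1*23^1 *3389^1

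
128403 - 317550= -189147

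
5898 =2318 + 3580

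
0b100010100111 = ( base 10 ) 2215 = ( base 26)375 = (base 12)1347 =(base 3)10001001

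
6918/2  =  3459 = 3459.00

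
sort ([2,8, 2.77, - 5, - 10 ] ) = [ - 10,  -  5,2,2.77,8]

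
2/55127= 2/55127 =0.00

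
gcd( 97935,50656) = 1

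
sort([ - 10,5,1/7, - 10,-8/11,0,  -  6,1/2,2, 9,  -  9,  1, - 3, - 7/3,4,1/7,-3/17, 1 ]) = [ - 10,-10, - 9,-6, - 3, - 7/3 ,- 8/11, - 3/17, 0,1/7,1/7, 1/2,1,1,2, 4, 5,9]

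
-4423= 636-5059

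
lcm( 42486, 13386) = 977178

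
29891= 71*421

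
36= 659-623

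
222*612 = 135864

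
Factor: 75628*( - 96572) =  - 7303547216 = - 2^4*7^2*37^1*73^1*3449^1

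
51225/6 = 17075/2 = 8537.50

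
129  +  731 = 860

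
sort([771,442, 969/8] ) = [969/8,442, 771]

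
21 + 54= 75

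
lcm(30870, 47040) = 987840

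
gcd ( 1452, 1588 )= 4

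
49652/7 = 49652/7 = 7093.14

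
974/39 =974/39  =  24.97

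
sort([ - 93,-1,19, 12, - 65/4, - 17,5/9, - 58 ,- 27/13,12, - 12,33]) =[-93, -58 , - 17, - 65/4, - 12, - 27/13, - 1, 5/9  ,  12, 12 , 19,33] 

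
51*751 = 38301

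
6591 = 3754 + 2837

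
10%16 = 10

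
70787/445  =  159 + 32/445 = 159.07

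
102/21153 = 34/7051 = 0.00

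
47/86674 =47/86674 = 0.00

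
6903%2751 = 1401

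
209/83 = 209/83 = 2.52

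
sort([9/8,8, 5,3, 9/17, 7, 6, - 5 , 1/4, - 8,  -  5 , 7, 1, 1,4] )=[ - 8, - 5,-5, 1/4, 9/17, 1 , 1, 9/8, 3, 4, 5,  6,7,7, 8]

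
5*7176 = 35880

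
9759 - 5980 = 3779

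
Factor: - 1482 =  - 2^1  *  3^1*13^1 * 19^1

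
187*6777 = 1267299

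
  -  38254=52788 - 91042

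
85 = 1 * 85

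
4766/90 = 52 + 43/45= 52.96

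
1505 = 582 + 923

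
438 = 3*146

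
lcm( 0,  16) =0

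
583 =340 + 243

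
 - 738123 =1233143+- 1971266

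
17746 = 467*38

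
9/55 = 9/55 = 0.16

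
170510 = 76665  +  93845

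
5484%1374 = 1362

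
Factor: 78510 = 2^1*3^1*5^1* 2617^1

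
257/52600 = 257/52600 = 0.00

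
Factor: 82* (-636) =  - 52152 = - 2^3*3^1* 41^1*53^1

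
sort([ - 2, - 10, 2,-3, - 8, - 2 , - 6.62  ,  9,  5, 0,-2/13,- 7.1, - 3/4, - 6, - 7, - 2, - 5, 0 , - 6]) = [ - 10,  -  8 , - 7.1, - 7, - 6.62, - 6, - 6  , - 5, - 3,-2,  -  2, - 2, - 3/4, - 2/13,0, 0,2, 5, 9]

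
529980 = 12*44165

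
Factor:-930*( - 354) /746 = 164610/373 = 2^1*3^2*5^1*31^1*59^1 * 373^( - 1)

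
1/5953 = 1/5953 = 0.00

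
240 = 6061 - 5821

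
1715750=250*6863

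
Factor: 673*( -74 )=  - 2^1*37^1*673^1 = - 49802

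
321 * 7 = 2247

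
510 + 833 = 1343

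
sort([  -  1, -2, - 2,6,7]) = [-2 , - 2, - 1,6,7]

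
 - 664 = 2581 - 3245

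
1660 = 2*830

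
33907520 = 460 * 73712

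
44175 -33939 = 10236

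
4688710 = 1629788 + 3058922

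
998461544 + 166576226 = 1165037770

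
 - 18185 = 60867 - 79052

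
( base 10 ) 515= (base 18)1AB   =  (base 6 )2215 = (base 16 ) 203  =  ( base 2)1000000011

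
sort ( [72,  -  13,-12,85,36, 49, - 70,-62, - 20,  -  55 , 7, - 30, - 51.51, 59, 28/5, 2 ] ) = [ - 70 , - 62, - 55, - 51.51, - 30,  -  20 , - 13, - 12,2, 28/5, 7,  36,49, 59,72, 85]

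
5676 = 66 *86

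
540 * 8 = 4320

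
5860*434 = 2543240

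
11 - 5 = 6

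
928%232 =0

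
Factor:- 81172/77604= -3^( -1 )* 7^1 *13^1*29^( - 1 )=- 91/87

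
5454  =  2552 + 2902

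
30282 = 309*98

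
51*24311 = 1239861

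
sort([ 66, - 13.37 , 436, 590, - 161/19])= [  -  13.37,-161/19,66 , 436, 590]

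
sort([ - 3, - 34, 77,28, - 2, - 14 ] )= [ - 34, - 14, - 3, - 2 , 28,77] 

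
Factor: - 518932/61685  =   - 2^2*5^(-1)*13^(-2)*73^( - 1 )*129733^1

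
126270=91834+34436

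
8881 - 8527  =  354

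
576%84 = 72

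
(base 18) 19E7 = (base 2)10001100101111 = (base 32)8PF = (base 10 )9007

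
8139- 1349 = 6790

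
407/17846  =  407/17846 = 0.02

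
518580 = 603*860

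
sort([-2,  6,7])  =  [-2, 6,7]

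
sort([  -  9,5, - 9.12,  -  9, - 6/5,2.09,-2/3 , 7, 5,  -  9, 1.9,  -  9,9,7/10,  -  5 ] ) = [ - 9.12, - 9, - 9, - 9, - 9, - 5, - 6/5,  -  2/3, 7/10,1.9, 2.09,5,5, 7 , 9]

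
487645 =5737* 85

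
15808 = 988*16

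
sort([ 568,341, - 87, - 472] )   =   [ - 472, - 87, 341,568] 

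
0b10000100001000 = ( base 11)6398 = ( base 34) 7AO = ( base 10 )8456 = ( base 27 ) BG5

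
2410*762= 1836420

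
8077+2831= 10908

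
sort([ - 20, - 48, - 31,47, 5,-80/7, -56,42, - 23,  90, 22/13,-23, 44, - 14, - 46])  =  [ - 56, - 48, - 46, - 31, - 23,  -  23,-20, - 14, -80/7,22/13, 5, 42, 44, 47,90 ]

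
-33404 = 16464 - 49868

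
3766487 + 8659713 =12426200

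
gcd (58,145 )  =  29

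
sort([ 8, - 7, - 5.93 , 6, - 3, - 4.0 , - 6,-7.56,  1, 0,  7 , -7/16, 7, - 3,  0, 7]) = [ - 7.56, - 7, - 6, - 5.93,  -  4.0, - 3, - 3,-7/16,  0, 0,  1,6,7, 7 , 7, 8]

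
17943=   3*5981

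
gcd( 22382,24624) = 38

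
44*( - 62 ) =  - 2728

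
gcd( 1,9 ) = 1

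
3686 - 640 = 3046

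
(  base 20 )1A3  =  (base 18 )1F9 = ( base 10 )603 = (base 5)4403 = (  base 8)1133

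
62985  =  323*195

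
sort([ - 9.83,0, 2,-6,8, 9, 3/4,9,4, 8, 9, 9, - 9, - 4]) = [ - 9.83, - 9, -6, - 4,0, 3/4 , 2,4, 8 , 8, 9, 9, 9, 9]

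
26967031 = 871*30961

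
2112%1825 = 287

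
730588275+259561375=990149650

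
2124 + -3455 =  - 1331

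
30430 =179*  170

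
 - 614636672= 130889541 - 745526213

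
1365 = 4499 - 3134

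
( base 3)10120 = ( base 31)33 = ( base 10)96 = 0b1100000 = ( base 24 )40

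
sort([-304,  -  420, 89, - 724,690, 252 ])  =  [-724, - 420, - 304, 89, 252,690]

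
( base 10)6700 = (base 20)gf0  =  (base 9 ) 10164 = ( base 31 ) 6U4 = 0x1a2c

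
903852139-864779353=39072786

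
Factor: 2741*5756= 15777196= 2^2*1439^1*2741^1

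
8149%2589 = 382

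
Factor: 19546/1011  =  58/3  =  2^1*3^(-1)*29^1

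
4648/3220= 1 + 51/115 =1.44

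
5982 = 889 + 5093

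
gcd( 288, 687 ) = 3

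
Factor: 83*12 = 2^2*3^1*83^1 = 996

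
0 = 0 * 283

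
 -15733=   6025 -21758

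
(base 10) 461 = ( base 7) 1226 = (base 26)hj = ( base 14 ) 24d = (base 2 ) 111001101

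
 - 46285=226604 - 272889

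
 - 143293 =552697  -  695990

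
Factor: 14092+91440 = 105532 = 2^2 * 7^1*3769^1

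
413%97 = 25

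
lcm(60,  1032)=5160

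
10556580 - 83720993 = -73164413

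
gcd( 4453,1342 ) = 61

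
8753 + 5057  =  13810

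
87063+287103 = 374166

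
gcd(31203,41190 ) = 3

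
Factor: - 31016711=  - 11^1*2819701^1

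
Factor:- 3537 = -3^3*131^1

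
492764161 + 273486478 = 766250639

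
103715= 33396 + 70319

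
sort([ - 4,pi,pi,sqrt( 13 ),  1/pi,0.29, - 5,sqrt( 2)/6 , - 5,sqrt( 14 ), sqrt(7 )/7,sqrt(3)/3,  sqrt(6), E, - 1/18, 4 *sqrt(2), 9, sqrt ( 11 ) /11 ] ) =[-5, -5, - 4, - 1/18 , sqrt(2)/6,0.29,sqrt(11)/11, 1/pi,sqrt(7 ) /7,sqrt( 3) /3, sqrt(6),E, pi, pi , sqrt( 13),sqrt( 14),4*sqrt(2) , 9]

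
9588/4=2397 = 2397.00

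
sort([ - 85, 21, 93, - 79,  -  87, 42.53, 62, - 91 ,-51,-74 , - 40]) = [ - 91, - 87, - 85 , - 79,  -  74, -51,  -  40,21, 42.53, 62, 93 ] 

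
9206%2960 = 326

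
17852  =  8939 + 8913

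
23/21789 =23/21789  =  0.00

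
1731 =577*3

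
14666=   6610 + 8056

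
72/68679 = 8/7631 = 0.00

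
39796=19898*2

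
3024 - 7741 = - 4717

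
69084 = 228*303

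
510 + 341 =851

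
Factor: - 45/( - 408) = 2^(-3)* 3^1*5^1 * 17^(-1) = 15/136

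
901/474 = 1 + 427/474 = 1.90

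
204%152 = 52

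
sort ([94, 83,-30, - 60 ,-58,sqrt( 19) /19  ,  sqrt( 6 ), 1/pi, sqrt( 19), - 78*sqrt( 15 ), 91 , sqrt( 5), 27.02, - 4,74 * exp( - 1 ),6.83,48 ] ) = [ - 78*sqrt( 15 ),  -  60 , - 58, -30, - 4, sqrt( 19)/19,1/pi, sqrt(5),sqrt( 6 ),sqrt( 19),6.83, 27.02,  74*exp( -1),48,83, 91,94 ] 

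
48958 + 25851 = 74809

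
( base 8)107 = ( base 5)241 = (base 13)56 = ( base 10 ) 71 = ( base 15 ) 4B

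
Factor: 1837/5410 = 2^( - 1)*5^( - 1 )*11^1 *167^1*541^( - 1)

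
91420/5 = 18284 = 18284.00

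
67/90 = 67/90 = 0.74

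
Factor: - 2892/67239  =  - 4/93 = - 2^2*3^(-1)*31^ ( - 1 )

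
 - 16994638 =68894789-85889427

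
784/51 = 15+19/51 = 15.37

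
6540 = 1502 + 5038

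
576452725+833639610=1410092335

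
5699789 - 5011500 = 688289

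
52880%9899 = 3385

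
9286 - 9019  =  267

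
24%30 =24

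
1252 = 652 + 600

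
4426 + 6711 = 11137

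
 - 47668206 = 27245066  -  74913272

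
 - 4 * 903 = -3612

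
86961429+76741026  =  163702455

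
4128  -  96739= -92611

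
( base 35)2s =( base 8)142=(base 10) 98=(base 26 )3k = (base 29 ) 3B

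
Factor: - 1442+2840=2^1*3^1*233^1=1398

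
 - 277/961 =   -  1+684/961 = - 0.29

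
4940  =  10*494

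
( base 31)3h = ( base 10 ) 110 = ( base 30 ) 3K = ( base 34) 38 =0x6E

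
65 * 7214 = 468910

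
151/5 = 30 + 1/5 = 30.20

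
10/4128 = 5/2064 = 0.00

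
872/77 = 11 + 25/77 = 11.32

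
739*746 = 551294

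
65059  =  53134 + 11925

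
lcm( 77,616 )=616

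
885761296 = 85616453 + 800144843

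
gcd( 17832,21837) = 3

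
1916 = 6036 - 4120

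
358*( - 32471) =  - 11624618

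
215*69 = 14835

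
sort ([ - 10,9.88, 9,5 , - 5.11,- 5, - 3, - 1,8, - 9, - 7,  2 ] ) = [ - 10,- 9,  -  7, - 5.11, - 5, - 3, -1,2,5, 8,9,9.88] 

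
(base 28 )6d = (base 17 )ab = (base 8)265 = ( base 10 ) 181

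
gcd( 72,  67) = 1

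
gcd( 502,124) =2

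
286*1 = 286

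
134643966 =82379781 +52264185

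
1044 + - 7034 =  - 5990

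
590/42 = 14 + 1/21 =14.05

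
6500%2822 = 856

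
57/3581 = 57/3581 = 0.02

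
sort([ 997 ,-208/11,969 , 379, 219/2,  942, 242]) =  [ - 208/11,  219/2, 242,379,942,969, 997 ]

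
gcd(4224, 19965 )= 33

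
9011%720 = 371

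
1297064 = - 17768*( - 73)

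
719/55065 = 719/55065 = 0.01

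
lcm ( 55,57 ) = 3135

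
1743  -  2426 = - 683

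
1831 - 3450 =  - 1619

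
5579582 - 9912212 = -4332630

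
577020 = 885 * 652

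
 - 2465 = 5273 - 7738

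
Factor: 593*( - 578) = - 342754 = -  2^1*17^2*593^1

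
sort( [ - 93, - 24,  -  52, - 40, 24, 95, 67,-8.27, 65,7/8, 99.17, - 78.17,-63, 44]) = [ - 93, - 78.17, - 63,-52, -40,  -  24,-8.27,7/8,24, 44,65,  67, 95, 99.17]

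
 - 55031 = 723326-778357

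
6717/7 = 959 + 4/7 =959.57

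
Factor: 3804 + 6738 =10542 = 2^1*3^1*7^1 * 251^1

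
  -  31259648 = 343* ( - 91136)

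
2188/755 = 2188/755 = 2.90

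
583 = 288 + 295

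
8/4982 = 4/2491= 0.00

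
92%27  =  11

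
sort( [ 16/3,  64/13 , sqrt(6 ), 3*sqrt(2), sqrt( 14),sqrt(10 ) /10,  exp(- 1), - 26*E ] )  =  [ - 26*E, sqrt( 10)/10, exp( - 1), sqrt( 6), sqrt( 14), 3* sqrt( 2), 64/13, 16/3 ]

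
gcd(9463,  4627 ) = 1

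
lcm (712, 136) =12104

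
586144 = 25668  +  560476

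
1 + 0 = 1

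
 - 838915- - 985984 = 147069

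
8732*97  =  847004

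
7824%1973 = 1905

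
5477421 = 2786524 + 2690897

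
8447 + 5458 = 13905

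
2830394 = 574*4931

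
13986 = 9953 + 4033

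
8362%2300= 1462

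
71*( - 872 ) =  - 61912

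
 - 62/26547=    - 1+26485/26547 = - 0.00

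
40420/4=10105  =  10105.00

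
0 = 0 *1582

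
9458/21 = 9458/21=450.38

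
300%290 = 10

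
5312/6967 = 5312/6967 = 0.76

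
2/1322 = 1/661 = 0.00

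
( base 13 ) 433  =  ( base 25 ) 13i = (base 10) 718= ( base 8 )1316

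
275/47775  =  11/1911 = 0.01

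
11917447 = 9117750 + 2799697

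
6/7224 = 1/1204  =  0.00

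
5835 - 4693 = 1142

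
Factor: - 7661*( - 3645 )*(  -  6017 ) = -3^6 *5^1*11^1 * 47^1 *163^1*547^1 = - 168020783865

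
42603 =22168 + 20435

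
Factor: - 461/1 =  - 461^1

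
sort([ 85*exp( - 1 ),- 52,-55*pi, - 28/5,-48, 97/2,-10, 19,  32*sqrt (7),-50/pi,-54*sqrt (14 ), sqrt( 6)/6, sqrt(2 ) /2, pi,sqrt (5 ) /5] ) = [-54*sqrt(14), - 55*pi,- 52,-48,-50/pi, - 10 ,-28/5 , sqrt ( 6)/6, sqrt(5)/5 , sqrt (2) /2 , pi,19 , 85*exp( - 1),97/2,32*sqrt(7) ]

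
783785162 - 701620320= 82164842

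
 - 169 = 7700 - 7869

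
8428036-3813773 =4614263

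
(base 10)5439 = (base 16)153F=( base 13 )2625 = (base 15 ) 1929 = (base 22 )B55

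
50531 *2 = 101062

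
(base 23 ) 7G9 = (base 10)4080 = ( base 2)111111110000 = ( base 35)3BK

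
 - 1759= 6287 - 8046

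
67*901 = 60367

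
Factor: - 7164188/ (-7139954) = 2^1*1791047^1*3569977^(-1 ) = 3582094/3569977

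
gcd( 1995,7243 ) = 1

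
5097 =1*5097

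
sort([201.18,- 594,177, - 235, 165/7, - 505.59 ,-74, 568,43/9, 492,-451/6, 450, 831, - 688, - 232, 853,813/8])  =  [ - 688, - 594,-505.59 , - 235, - 232 , - 451/6, - 74,43/9, 165/7, 813/8, 177, 201.18 , 450, 492, 568, 831, 853]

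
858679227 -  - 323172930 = 1181852157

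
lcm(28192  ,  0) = 0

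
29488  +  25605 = 55093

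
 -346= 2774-3120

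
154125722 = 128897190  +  25228532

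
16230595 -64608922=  -48378327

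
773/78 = 773/78  =  9.91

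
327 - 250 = 77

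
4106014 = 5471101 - 1365087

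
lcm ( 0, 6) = 0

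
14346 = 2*7173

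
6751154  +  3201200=9952354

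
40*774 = 30960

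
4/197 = 4/197 = 0.02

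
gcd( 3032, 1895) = 379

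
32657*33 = 1077681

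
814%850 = 814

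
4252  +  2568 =6820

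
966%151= 60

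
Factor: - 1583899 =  - 1583899^1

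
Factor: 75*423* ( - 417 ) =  - 3^4 * 5^2*47^1*139^1 = - 13229325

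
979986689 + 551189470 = 1531176159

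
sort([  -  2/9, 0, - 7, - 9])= [-9  , - 7, - 2/9,0]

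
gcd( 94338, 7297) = 1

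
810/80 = 10 + 1/8 = 10.12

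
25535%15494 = 10041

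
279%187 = 92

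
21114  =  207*102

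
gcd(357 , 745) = 1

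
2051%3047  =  2051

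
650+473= 1123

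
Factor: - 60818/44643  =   - 2^1 * 3^( - 1)  *23^ ( - 1)*47^1 = -  94/69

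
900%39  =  3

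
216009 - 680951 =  - 464942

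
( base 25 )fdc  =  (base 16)25F0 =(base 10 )9712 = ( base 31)a39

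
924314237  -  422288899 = 502025338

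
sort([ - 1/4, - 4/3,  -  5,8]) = [ - 5,-4/3,- 1/4, 8]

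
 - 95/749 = - 95/749= -  0.13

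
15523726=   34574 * 449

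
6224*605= 3765520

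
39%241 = 39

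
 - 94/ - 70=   1+12/35 =1.34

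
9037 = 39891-30854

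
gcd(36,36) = 36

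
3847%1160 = 367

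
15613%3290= 2453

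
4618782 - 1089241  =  3529541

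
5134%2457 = 220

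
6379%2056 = 211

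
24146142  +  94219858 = 118366000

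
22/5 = 4 + 2/5=4.40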